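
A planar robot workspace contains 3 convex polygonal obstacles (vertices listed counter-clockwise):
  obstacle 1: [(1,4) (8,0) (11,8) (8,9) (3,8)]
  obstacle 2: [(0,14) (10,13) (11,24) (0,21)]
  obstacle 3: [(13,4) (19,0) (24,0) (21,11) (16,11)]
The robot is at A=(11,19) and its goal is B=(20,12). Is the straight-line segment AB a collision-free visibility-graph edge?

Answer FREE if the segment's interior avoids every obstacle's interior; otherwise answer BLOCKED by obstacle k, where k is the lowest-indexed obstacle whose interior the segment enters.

FREE

Obstacle 1 [(1,4) (8,0) (11,8) (8,9) (3,8)]:
  edge (1,4)–(8,0): clear
  edge (8,0)–(11,8): clear
  edge (11,8)–(8,9): clear
  edge (8,9)–(3,8): clear
  edge (3,8)–(1,4): clear
  midpoint (31/2,31/2) outside
  → clear
Obstacle 2 [(0,14) (10,13) (11,24) (0,21)]:
  edge (0,14)–(10,13): clear
  edge (10,13)–(11,24): clear
  edge (11,24)–(0,21): clear
  edge (0,21)–(0,14): clear
  midpoint (31/2,31/2) outside
  → clear
Obstacle 3 [(13,4) (19,0) (24,0) (21,11) (16,11)]:
  edge (13,4)–(19,0): clear
  edge (19,0)–(24,0): clear
  edge (24,0)–(21,11): clear
  edge (21,11)–(16,11): clear
  edge (16,11)–(13,4): clear
  midpoint (31/2,31/2) outside
  → clear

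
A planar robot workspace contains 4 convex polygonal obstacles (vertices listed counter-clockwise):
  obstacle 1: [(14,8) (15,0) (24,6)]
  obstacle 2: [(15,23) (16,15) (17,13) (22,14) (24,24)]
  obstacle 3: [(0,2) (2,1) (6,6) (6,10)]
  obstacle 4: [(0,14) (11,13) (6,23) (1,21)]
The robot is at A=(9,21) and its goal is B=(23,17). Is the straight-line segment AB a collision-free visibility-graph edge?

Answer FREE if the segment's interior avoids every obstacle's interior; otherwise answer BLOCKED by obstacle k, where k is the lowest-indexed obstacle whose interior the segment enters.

Obstacle 1 [(14,8) (15,0) (24,6)]:
  edge (14,8)–(15,0): clear
  edge (15,0)–(24,6): clear
  edge (24,6)–(14,8): clear
  midpoint (16,19) outside
  → clear
Obstacle 2 [(15,23) (16,15) (17,13) (22,14) (24,24)]:
  edge (15,23)–(16,15): crosses AB
  edge (16,15)–(17,13): clear
  edge (17,13)–(22,14): clear
  edge (22,14)–(24,24): crosses AB
  edge (24,24)–(15,23): clear
  → BLOCKED
Obstacle 3 [(0,2) (2,1) (6,6) (6,10)]:
  edge (0,2)–(2,1): clear
  edge (2,1)–(6,6): clear
  edge (6,6)–(6,10): clear
  edge (6,10)–(0,2): clear
  midpoint (16,19) outside
  → clear
Obstacle 4 [(0,14) (11,13) (6,23) (1,21)]:
  edge (0,14)–(11,13): clear
  edge (11,13)–(6,23): clear
  edge (6,23)–(1,21): clear
  edge (1,21)–(0,14): clear
  midpoint (16,19) outside
  → clear

BLOCKED by obstacle 2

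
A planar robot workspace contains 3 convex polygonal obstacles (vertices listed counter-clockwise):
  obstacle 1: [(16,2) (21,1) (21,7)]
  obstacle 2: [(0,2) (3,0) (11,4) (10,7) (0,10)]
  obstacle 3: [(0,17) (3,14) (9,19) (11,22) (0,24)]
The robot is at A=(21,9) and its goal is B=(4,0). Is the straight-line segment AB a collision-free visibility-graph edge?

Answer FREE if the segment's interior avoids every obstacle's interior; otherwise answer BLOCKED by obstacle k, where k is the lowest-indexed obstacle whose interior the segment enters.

Obstacle 1 [(16,2) (21,1) (21,7)]:
  edge (16,2)–(21,1): clear
  edge (21,1)–(21,7): clear
  edge (21,7)–(16,2): clear
  midpoint (25/2,9/2) outside
  → clear
Obstacle 2 [(0,2) (3,0) (11,4) (10,7) (0,10)]:
  edge (0,2)–(3,0): clear
  edge (3,0)–(11,4): clear
  edge (11,4)–(10,7): clear
  edge (10,7)–(0,10): clear
  edge (0,10)–(0,2): clear
  midpoint (25/2,9/2) outside
  → clear
Obstacle 3 [(0,17) (3,14) (9,19) (11,22) (0,24)]:
  edge (0,17)–(3,14): clear
  edge (3,14)–(9,19): clear
  edge (9,19)–(11,22): clear
  edge (11,22)–(0,24): clear
  edge (0,24)–(0,17): clear
  midpoint (25/2,9/2) outside
  → clear

FREE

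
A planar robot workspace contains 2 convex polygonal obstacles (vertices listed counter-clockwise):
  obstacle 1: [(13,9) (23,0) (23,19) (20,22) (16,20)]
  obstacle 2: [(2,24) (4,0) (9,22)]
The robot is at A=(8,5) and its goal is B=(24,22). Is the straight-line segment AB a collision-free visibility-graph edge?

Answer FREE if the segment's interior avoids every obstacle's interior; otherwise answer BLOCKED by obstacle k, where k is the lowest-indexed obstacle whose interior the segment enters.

BLOCKED by obstacle 1

Obstacle 1 [(13,9) (23,0) (23,19) (20,22) (16,20)]:
  edge (13,9)–(23,0): clear
  edge (23,0)–(23,19): clear
  edge (23,19)–(20,22): crosses AB
  edge (20,22)–(16,20): clear
  edge (16,20)–(13,9): crosses AB
  → BLOCKED
Obstacle 2 [(2,24) (4,0) (9,22)]:
  edge (2,24)–(4,0): clear
  edge (4,0)–(9,22): clear
  edge (9,22)–(2,24): clear
  midpoint (16,27/2) outside
  → clear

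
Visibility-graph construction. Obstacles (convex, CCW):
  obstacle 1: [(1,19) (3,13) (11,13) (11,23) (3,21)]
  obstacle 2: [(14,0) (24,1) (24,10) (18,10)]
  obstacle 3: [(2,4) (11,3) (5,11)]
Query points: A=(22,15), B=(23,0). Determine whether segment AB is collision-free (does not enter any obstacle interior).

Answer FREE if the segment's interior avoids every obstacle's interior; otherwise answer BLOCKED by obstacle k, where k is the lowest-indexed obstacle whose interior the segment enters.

Obstacle 1 [(1,19) (3,13) (11,13) (11,23) (3,21)]:
  edge (1,19)–(3,13): clear
  edge (3,13)–(11,13): clear
  edge (11,13)–(11,23): clear
  edge (11,23)–(3,21): clear
  edge (3,21)–(1,19): clear
  midpoint (45/2,15/2) outside
  → clear
Obstacle 2 [(14,0) (24,1) (24,10) (18,10)]:
  edge (14,0)–(24,1): crosses AB
  edge (24,1)–(24,10): clear
  edge (24,10)–(18,10): crosses AB
  edge (18,10)–(14,0): clear
  → BLOCKED
Obstacle 3 [(2,4) (11,3) (5,11)]:
  edge (2,4)–(11,3): clear
  edge (11,3)–(5,11): clear
  edge (5,11)–(2,4): clear
  midpoint (45/2,15/2) outside
  → clear

BLOCKED by obstacle 2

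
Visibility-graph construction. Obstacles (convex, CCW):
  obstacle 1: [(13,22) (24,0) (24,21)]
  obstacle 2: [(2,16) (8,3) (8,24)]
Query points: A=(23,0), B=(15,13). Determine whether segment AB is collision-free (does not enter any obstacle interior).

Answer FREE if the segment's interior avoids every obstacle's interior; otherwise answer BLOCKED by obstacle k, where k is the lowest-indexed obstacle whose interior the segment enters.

FREE

Obstacle 1 [(13,22) (24,0) (24,21)]:
  edge (13,22)–(24,0): clear
  edge (24,0)–(24,21): clear
  edge (24,21)–(13,22): clear
  midpoint (19,13/2) outside
  → clear
Obstacle 2 [(2,16) (8,3) (8,24)]:
  edge (2,16)–(8,3): clear
  edge (8,3)–(8,24): clear
  edge (8,24)–(2,16): clear
  midpoint (19,13/2) outside
  → clear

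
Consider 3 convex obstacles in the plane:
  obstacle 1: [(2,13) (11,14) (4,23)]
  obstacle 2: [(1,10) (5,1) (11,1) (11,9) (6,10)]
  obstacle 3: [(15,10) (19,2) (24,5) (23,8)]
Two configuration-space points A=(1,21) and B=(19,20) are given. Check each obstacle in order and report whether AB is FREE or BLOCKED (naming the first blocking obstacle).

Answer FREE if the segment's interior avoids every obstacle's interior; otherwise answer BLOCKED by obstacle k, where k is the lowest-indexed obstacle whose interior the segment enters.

BLOCKED by obstacle 1

Obstacle 1 [(2,13) (11,14) (4,23)]:
  edge (2,13)–(11,14): clear
  edge (11,14)–(4,23): crosses AB
  edge (4,23)–(2,13): crosses AB
  → BLOCKED
Obstacle 2 [(1,10) (5,1) (11,1) (11,9) (6,10)]:
  edge (1,10)–(5,1): clear
  edge (5,1)–(11,1): clear
  edge (11,1)–(11,9): clear
  edge (11,9)–(6,10): clear
  edge (6,10)–(1,10): clear
  midpoint (10,41/2) outside
  → clear
Obstacle 3 [(15,10) (19,2) (24,5) (23,8)]:
  edge (15,10)–(19,2): clear
  edge (19,2)–(24,5): clear
  edge (24,5)–(23,8): clear
  edge (23,8)–(15,10): clear
  midpoint (10,41/2) outside
  → clear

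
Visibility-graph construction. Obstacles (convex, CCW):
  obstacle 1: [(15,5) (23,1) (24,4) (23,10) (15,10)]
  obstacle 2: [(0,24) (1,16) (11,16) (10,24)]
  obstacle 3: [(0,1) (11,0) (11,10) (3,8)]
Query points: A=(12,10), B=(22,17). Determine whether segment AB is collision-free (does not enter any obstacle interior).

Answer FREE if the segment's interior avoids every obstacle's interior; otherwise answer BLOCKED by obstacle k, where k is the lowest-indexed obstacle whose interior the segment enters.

Obstacle 1 [(15,5) (23,1) (24,4) (23,10) (15,10)]:
  edge (15,5)–(23,1): clear
  edge (23,1)–(24,4): clear
  edge (24,4)–(23,10): clear
  edge (23,10)–(15,10): clear
  edge (15,10)–(15,5): clear
  midpoint (17,27/2) outside
  → clear
Obstacle 2 [(0,24) (1,16) (11,16) (10,24)]:
  edge (0,24)–(1,16): clear
  edge (1,16)–(11,16): clear
  edge (11,16)–(10,24): clear
  edge (10,24)–(0,24): clear
  midpoint (17,27/2) outside
  → clear
Obstacle 3 [(0,1) (11,0) (11,10) (3,8)]:
  edge (0,1)–(11,0): clear
  edge (11,0)–(11,10): clear
  edge (11,10)–(3,8): clear
  edge (3,8)–(0,1): clear
  midpoint (17,27/2) outside
  → clear

FREE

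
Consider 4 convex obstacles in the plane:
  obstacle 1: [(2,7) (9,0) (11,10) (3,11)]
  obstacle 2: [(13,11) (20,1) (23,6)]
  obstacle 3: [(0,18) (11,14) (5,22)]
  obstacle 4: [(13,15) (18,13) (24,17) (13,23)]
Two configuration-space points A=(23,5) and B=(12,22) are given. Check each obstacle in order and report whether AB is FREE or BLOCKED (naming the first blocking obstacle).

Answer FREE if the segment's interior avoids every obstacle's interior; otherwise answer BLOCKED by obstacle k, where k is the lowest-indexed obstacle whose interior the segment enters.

Obstacle 1 [(2,7) (9,0) (11,10) (3,11)]:
  edge (2,7)–(9,0): clear
  edge (9,0)–(11,10): clear
  edge (11,10)–(3,11): clear
  edge (3,11)–(2,7): clear
  midpoint (35/2,27/2) outside
  → clear
Obstacle 2 [(13,11) (20,1) (23,6)]:
  edge (13,11)–(20,1): clear
  edge (20,1)–(23,6): crosses AB
  edge (23,6)–(13,11): crosses AB
  → BLOCKED
Obstacle 3 [(0,18) (11,14) (5,22)]:
  edge (0,18)–(11,14): clear
  edge (11,14)–(5,22): clear
  edge (5,22)–(0,18): clear
  midpoint (35/2,27/2) outside
  → clear
Obstacle 4 [(13,15) (18,13) (24,17) (13,23)]:
  edge (13,15)–(18,13): crosses AB
  edge (18,13)–(24,17): clear
  edge (24,17)–(13,23): clear
  edge (13,23)–(13,15): crosses AB
  → BLOCKED

BLOCKED by obstacle 2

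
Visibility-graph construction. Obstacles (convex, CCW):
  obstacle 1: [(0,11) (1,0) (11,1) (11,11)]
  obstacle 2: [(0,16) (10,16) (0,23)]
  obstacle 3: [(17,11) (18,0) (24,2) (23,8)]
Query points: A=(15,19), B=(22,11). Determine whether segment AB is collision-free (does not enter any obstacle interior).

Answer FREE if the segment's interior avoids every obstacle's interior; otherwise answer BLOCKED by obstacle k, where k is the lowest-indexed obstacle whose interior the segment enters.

Obstacle 1 [(0,11) (1,0) (11,1) (11,11)]:
  edge (0,11)–(1,0): clear
  edge (1,0)–(11,1): clear
  edge (11,1)–(11,11): clear
  edge (11,11)–(0,11): clear
  midpoint (37/2,15) outside
  → clear
Obstacle 2 [(0,16) (10,16) (0,23)]:
  edge (0,16)–(10,16): clear
  edge (10,16)–(0,23): clear
  edge (0,23)–(0,16): clear
  midpoint (37/2,15) outside
  → clear
Obstacle 3 [(17,11) (18,0) (24,2) (23,8)]:
  edge (17,11)–(18,0): clear
  edge (18,0)–(24,2): clear
  edge (24,2)–(23,8): clear
  edge (23,8)–(17,11): clear
  midpoint (37/2,15) outside
  → clear

FREE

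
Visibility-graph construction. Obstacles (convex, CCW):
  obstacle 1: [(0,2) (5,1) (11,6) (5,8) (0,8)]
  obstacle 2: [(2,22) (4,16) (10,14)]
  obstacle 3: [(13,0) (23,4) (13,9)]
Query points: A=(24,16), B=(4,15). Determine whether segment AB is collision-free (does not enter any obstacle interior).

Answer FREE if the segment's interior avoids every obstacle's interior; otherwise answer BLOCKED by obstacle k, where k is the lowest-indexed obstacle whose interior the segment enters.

Obstacle 1 [(0,2) (5,1) (11,6) (5,8) (0,8)]:
  edge (0,2)–(5,1): clear
  edge (5,1)–(11,6): clear
  edge (11,6)–(5,8): clear
  edge (5,8)–(0,8): clear
  edge (0,8)–(0,2): clear
  midpoint (14,31/2) outside
  → clear
Obstacle 2 [(2,22) (4,16) (10,14)]:
  edge (2,22)–(4,16): clear
  edge (4,16)–(10,14): crosses AB
  edge (10,14)–(2,22): crosses AB
  → BLOCKED
Obstacle 3 [(13,0) (23,4) (13,9)]:
  edge (13,0)–(23,4): clear
  edge (23,4)–(13,9): clear
  edge (13,9)–(13,0): clear
  midpoint (14,31/2) outside
  → clear

BLOCKED by obstacle 2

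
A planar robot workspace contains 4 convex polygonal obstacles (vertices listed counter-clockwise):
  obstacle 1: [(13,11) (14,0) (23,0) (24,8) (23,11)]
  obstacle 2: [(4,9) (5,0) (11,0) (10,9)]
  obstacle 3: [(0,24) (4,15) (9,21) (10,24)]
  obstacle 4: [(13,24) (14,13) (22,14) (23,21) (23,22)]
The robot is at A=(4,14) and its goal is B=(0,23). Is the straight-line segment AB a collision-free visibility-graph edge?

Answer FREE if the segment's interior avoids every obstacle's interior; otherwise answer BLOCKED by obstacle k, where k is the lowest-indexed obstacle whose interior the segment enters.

FREE

Obstacle 1 [(13,11) (14,0) (23,0) (24,8) (23,11)]:
  edge (13,11)–(14,0): clear
  edge (14,0)–(23,0): clear
  edge (23,0)–(24,8): clear
  edge (24,8)–(23,11): clear
  edge (23,11)–(13,11): clear
  midpoint (2,37/2) outside
  → clear
Obstacle 2 [(4,9) (5,0) (11,0) (10,9)]:
  edge (4,9)–(5,0): clear
  edge (5,0)–(11,0): clear
  edge (11,0)–(10,9): clear
  edge (10,9)–(4,9): clear
  midpoint (2,37/2) outside
  → clear
Obstacle 3 [(0,24) (4,15) (9,21) (10,24)]:
  edge (0,24)–(4,15): clear
  edge (4,15)–(9,21): clear
  edge (9,21)–(10,24): clear
  edge (10,24)–(0,24): clear
  midpoint (2,37/2) outside
  → clear
Obstacle 4 [(13,24) (14,13) (22,14) (23,21) (23,22)]:
  edge (13,24)–(14,13): clear
  edge (14,13)–(22,14): clear
  edge (22,14)–(23,21): clear
  edge (23,21)–(23,22): clear
  edge (23,22)–(13,24): clear
  midpoint (2,37/2) outside
  → clear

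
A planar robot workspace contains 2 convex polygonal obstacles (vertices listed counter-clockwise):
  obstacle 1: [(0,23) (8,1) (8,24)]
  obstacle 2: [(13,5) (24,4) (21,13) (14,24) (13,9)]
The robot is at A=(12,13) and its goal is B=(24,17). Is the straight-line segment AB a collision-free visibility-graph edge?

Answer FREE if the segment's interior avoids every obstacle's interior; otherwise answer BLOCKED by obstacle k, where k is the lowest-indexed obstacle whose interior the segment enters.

Obstacle 1 [(0,23) (8,1) (8,24)]:
  edge (0,23)–(8,1): clear
  edge (8,1)–(8,24): clear
  edge (8,24)–(0,23): clear
  midpoint (18,15) outside
  → clear
Obstacle 2 [(13,5) (24,4) (21,13) (14,24) (13,9)]:
  edge (13,5)–(24,4): clear
  edge (24,4)–(21,13): clear
  edge (21,13)–(14,24): crosses AB
  edge (14,24)–(13,9): crosses AB
  edge (13,9)–(13,5): clear
  → BLOCKED

BLOCKED by obstacle 2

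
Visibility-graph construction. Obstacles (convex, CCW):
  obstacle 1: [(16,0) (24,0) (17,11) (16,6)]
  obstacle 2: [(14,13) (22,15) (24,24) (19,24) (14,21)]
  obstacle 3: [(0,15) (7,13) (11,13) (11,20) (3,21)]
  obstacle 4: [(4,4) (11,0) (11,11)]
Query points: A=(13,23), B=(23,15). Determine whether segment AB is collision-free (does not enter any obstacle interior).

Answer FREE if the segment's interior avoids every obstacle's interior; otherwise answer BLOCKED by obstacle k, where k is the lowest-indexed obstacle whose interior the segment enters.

BLOCKED by obstacle 2

Obstacle 1 [(16,0) (24,0) (17,11) (16,6)]:
  edge (16,0)–(24,0): clear
  edge (24,0)–(17,11): clear
  edge (17,11)–(16,6): clear
  edge (16,6)–(16,0): clear
  midpoint (18,19) outside
  → clear
Obstacle 2 [(14,13) (22,15) (24,24) (19,24) (14,21)]:
  edge (14,13)–(22,15): clear
  edge (22,15)–(24,24): crosses AB
  edge (24,24)–(19,24): clear
  edge (19,24)–(14,21): crosses AB
  edge (14,21)–(14,13): clear
  → BLOCKED
Obstacle 3 [(0,15) (7,13) (11,13) (11,20) (3,21)]:
  edge (0,15)–(7,13): clear
  edge (7,13)–(11,13): clear
  edge (11,13)–(11,20): clear
  edge (11,20)–(3,21): clear
  edge (3,21)–(0,15): clear
  midpoint (18,19) outside
  → clear
Obstacle 4 [(4,4) (11,0) (11,11)]:
  edge (4,4)–(11,0): clear
  edge (11,0)–(11,11): clear
  edge (11,11)–(4,4): clear
  midpoint (18,19) outside
  → clear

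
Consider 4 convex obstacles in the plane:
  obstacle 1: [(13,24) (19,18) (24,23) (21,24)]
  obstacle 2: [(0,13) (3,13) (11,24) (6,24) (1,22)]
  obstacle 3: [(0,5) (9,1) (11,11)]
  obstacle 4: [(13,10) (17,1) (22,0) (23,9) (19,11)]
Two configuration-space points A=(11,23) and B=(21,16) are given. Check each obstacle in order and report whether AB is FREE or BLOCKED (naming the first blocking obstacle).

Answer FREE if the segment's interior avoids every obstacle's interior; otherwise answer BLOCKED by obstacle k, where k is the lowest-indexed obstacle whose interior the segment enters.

FREE

Obstacle 1 [(13,24) (19,18) (24,23) (21,24)]:
  edge (13,24)–(19,18): clear
  edge (19,18)–(24,23): clear
  edge (24,23)–(21,24): clear
  edge (21,24)–(13,24): clear
  midpoint (16,39/2) outside
  → clear
Obstacle 2 [(0,13) (3,13) (11,24) (6,24) (1,22)]:
  edge (0,13)–(3,13): clear
  edge (3,13)–(11,24): clear
  edge (11,24)–(6,24): clear
  edge (6,24)–(1,22): clear
  edge (1,22)–(0,13): clear
  midpoint (16,39/2) outside
  → clear
Obstacle 3 [(0,5) (9,1) (11,11)]:
  edge (0,5)–(9,1): clear
  edge (9,1)–(11,11): clear
  edge (11,11)–(0,5): clear
  midpoint (16,39/2) outside
  → clear
Obstacle 4 [(13,10) (17,1) (22,0) (23,9) (19,11)]:
  edge (13,10)–(17,1): clear
  edge (17,1)–(22,0): clear
  edge (22,0)–(23,9): clear
  edge (23,9)–(19,11): clear
  edge (19,11)–(13,10): clear
  midpoint (16,39/2) outside
  → clear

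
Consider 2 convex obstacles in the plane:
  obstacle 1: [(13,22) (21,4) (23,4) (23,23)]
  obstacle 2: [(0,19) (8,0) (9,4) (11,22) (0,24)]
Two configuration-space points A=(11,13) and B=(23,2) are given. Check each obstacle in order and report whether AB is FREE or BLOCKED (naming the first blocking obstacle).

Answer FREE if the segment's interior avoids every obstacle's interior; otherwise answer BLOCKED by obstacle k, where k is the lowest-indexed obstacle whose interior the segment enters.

FREE

Obstacle 1 [(13,22) (21,4) (23,4) (23,23)]:
  edge (13,22)–(21,4): clear
  edge (21,4)–(23,4): clear
  edge (23,4)–(23,23): clear
  edge (23,23)–(13,22): clear
  midpoint (17,15/2) outside
  → clear
Obstacle 2 [(0,19) (8,0) (9,4) (11,22) (0,24)]:
  edge (0,19)–(8,0): clear
  edge (8,0)–(9,4): clear
  edge (9,4)–(11,22): clear
  edge (11,22)–(0,24): clear
  edge (0,24)–(0,19): clear
  midpoint (17,15/2) outside
  → clear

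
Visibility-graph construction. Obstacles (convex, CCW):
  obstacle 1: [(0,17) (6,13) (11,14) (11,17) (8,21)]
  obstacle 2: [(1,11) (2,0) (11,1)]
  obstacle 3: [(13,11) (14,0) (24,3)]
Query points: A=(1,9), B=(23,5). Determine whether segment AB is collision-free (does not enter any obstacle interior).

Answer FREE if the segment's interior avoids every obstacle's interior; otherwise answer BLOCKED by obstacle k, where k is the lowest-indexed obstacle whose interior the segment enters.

Obstacle 1 [(0,17) (6,13) (11,14) (11,17) (8,21)]:
  edge (0,17)–(6,13): clear
  edge (6,13)–(11,14): clear
  edge (11,14)–(11,17): clear
  edge (11,17)–(8,21): clear
  edge (8,21)–(0,17): clear
  midpoint (12,7) outside
  → clear
Obstacle 2 [(1,11) (2,0) (11,1)]:
  edge (1,11)–(2,0): crosses AB
  edge (2,0)–(11,1): clear
  edge (11,1)–(1,11): crosses AB
  → BLOCKED
Obstacle 3 [(13,11) (14,0) (24,3)]:
  edge (13,11)–(14,0): crosses AB
  edge (14,0)–(24,3): clear
  edge (24,3)–(13,11): crosses AB
  → BLOCKED

BLOCKED by obstacle 2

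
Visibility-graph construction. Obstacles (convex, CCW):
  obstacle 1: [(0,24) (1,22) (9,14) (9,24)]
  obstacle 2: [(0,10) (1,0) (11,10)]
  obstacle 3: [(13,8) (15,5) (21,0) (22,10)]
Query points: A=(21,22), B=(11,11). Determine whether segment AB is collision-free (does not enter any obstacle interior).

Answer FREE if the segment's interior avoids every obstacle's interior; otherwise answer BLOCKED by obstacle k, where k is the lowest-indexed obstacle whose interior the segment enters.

FREE

Obstacle 1 [(0,24) (1,22) (9,14) (9,24)]:
  edge (0,24)–(1,22): clear
  edge (1,22)–(9,14): clear
  edge (9,14)–(9,24): clear
  edge (9,24)–(0,24): clear
  midpoint (16,33/2) outside
  → clear
Obstacle 2 [(0,10) (1,0) (11,10)]:
  edge (0,10)–(1,0): clear
  edge (1,0)–(11,10): clear
  edge (11,10)–(0,10): clear
  midpoint (16,33/2) outside
  → clear
Obstacle 3 [(13,8) (15,5) (21,0) (22,10)]:
  edge (13,8)–(15,5): clear
  edge (15,5)–(21,0): clear
  edge (21,0)–(22,10): clear
  edge (22,10)–(13,8): clear
  midpoint (16,33/2) outside
  → clear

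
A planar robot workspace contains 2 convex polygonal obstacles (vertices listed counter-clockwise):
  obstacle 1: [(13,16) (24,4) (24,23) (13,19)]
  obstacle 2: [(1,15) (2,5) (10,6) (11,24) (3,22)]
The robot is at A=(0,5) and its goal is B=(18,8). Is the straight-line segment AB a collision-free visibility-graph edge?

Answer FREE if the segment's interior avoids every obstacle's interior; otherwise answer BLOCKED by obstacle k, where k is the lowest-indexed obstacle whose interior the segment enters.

Obstacle 1 [(13,16) (24,4) (24,23) (13,19)]:
  edge (13,16)–(24,4): clear
  edge (24,4)–(24,23): clear
  edge (24,23)–(13,19): clear
  edge (13,19)–(13,16): clear
  midpoint (9,13/2) outside
  → clear
Obstacle 2 [(1,15) (2,5) (10,6) (11,24) (3,22)]:
  edge (1,15)–(2,5): crosses AB
  edge (2,5)–(10,6): clear
  edge (10,6)–(11,24): crosses AB
  edge (11,24)–(3,22): clear
  edge (3,22)–(1,15): clear
  → BLOCKED

BLOCKED by obstacle 2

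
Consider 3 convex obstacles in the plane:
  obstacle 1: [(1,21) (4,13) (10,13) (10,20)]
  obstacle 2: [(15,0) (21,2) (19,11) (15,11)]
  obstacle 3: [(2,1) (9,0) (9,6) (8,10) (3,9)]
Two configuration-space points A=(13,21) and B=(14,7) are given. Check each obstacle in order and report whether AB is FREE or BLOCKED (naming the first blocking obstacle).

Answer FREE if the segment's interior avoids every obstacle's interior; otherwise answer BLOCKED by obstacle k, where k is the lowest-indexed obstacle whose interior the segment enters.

FREE

Obstacle 1 [(1,21) (4,13) (10,13) (10,20)]:
  edge (1,21)–(4,13): clear
  edge (4,13)–(10,13): clear
  edge (10,13)–(10,20): clear
  edge (10,20)–(1,21): clear
  midpoint (27/2,14) outside
  → clear
Obstacle 2 [(15,0) (21,2) (19,11) (15,11)]:
  edge (15,0)–(21,2): clear
  edge (21,2)–(19,11): clear
  edge (19,11)–(15,11): clear
  edge (15,11)–(15,0): clear
  midpoint (27/2,14) outside
  → clear
Obstacle 3 [(2,1) (9,0) (9,6) (8,10) (3,9)]:
  edge (2,1)–(9,0): clear
  edge (9,0)–(9,6): clear
  edge (9,6)–(8,10): clear
  edge (8,10)–(3,9): clear
  edge (3,9)–(2,1): clear
  midpoint (27/2,14) outside
  → clear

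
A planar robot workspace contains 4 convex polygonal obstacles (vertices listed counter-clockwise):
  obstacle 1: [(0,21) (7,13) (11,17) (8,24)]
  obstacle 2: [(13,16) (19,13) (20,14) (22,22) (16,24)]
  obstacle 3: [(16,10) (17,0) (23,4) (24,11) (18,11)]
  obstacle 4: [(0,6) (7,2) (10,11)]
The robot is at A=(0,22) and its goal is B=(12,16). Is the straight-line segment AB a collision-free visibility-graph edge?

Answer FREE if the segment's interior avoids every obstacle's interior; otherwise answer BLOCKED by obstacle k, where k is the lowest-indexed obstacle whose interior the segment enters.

BLOCKED by obstacle 1

Obstacle 1 [(0,21) (7,13) (11,17) (8,24)]:
  edge (0,21)–(7,13): clear
  edge (7,13)–(11,17): crosses AB
  edge (11,17)–(8,24): clear
  edge (8,24)–(0,21): crosses AB
  → BLOCKED
Obstacle 2 [(13,16) (19,13) (20,14) (22,22) (16,24)]:
  edge (13,16)–(19,13): clear
  edge (19,13)–(20,14): clear
  edge (20,14)–(22,22): clear
  edge (22,22)–(16,24): clear
  edge (16,24)–(13,16): clear
  midpoint (6,19) outside
  → clear
Obstacle 3 [(16,10) (17,0) (23,4) (24,11) (18,11)]:
  edge (16,10)–(17,0): clear
  edge (17,0)–(23,4): clear
  edge (23,4)–(24,11): clear
  edge (24,11)–(18,11): clear
  edge (18,11)–(16,10): clear
  midpoint (6,19) outside
  → clear
Obstacle 4 [(0,6) (7,2) (10,11)]:
  edge (0,6)–(7,2): clear
  edge (7,2)–(10,11): clear
  edge (10,11)–(0,6): clear
  midpoint (6,19) outside
  → clear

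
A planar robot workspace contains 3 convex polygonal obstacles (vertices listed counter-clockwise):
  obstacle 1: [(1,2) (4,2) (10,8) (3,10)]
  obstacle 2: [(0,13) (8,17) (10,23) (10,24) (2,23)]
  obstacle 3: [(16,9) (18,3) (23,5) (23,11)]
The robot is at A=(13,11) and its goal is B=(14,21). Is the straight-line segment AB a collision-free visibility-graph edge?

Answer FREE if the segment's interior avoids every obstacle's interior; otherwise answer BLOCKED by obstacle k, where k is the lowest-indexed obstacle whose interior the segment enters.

FREE

Obstacle 1 [(1,2) (4,2) (10,8) (3,10)]:
  edge (1,2)–(4,2): clear
  edge (4,2)–(10,8): clear
  edge (10,8)–(3,10): clear
  edge (3,10)–(1,2): clear
  midpoint (27/2,16) outside
  → clear
Obstacle 2 [(0,13) (8,17) (10,23) (10,24) (2,23)]:
  edge (0,13)–(8,17): clear
  edge (8,17)–(10,23): clear
  edge (10,23)–(10,24): clear
  edge (10,24)–(2,23): clear
  edge (2,23)–(0,13): clear
  midpoint (27/2,16) outside
  → clear
Obstacle 3 [(16,9) (18,3) (23,5) (23,11)]:
  edge (16,9)–(18,3): clear
  edge (18,3)–(23,5): clear
  edge (23,5)–(23,11): clear
  edge (23,11)–(16,9): clear
  midpoint (27/2,16) outside
  → clear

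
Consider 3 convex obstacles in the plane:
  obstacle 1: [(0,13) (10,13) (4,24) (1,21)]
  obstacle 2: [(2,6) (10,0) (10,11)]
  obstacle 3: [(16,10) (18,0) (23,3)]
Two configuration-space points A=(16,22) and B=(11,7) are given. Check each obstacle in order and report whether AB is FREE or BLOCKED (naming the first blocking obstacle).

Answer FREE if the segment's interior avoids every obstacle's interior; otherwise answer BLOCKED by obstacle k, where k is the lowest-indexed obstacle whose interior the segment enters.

Obstacle 1 [(0,13) (10,13) (4,24) (1,21)]:
  edge (0,13)–(10,13): clear
  edge (10,13)–(4,24): clear
  edge (4,24)–(1,21): clear
  edge (1,21)–(0,13): clear
  midpoint (27/2,29/2) outside
  → clear
Obstacle 2 [(2,6) (10,0) (10,11)]:
  edge (2,6)–(10,0): clear
  edge (10,0)–(10,11): clear
  edge (10,11)–(2,6): clear
  midpoint (27/2,29/2) outside
  → clear
Obstacle 3 [(16,10) (18,0) (23,3)]:
  edge (16,10)–(18,0): clear
  edge (18,0)–(23,3): clear
  edge (23,3)–(16,10): clear
  midpoint (27/2,29/2) outside
  → clear

FREE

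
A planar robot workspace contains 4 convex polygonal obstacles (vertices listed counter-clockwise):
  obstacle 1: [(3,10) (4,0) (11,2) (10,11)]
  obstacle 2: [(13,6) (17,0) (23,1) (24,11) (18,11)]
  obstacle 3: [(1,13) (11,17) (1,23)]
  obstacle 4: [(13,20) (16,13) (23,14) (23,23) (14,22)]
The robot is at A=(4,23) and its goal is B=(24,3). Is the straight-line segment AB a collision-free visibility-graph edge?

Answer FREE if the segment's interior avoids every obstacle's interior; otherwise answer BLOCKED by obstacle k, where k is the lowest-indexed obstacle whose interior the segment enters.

BLOCKED by obstacle 2

Obstacle 1 [(3,10) (4,0) (11,2) (10,11)]:
  edge (3,10)–(4,0): clear
  edge (4,0)–(11,2): clear
  edge (11,2)–(10,11): clear
  edge (10,11)–(3,10): clear
  midpoint (14,13) outside
  → clear
Obstacle 2 [(13,6) (17,0) (23,1) (24,11) (18,11)]:
  edge (13,6)–(17,0): clear
  edge (17,0)–(23,1): clear
  edge (23,1)–(24,11): crosses AB
  edge (24,11)–(18,11): clear
  edge (18,11)–(13,6): crosses AB
  → BLOCKED
Obstacle 3 [(1,13) (11,17) (1,23)]:
  edge (1,13)–(11,17): crosses AB
  edge (11,17)–(1,23): crosses AB
  edge (1,23)–(1,13): clear
  → BLOCKED
Obstacle 4 [(13,20) (16,13) (23,14) (23,23) (14,22)]:
  edge (13,20)–(16,13): clear
  edge (16,13)–(23,14): clear
  edge (23,14)–(23,23): clear
  edge (23,23)–(14,22): clear
  edge (14,22)–(13,20): clear
  midpoint (14,13) outside
  → clear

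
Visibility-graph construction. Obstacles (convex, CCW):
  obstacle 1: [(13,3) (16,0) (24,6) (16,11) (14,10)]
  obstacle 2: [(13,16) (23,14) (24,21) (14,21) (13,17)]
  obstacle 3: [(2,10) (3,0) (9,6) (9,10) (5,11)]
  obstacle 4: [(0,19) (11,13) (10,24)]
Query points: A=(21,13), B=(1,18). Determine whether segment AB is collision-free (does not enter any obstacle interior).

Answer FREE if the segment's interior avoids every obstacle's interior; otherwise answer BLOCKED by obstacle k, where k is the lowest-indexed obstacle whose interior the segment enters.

Obstacle 1 [(13,3) (16,0) (24,6) (16,11) (14,10)]:
  edge (13,3)–(16,0): clear
  edge (16,0)–(24,6): clear
  edge (24,6)–(16,11): clear
  edge (16,11)–(14,10): clear
  edge (14,10)–(13,3): clear
  midpoint (11,31/2) outside
  → clear
Obstacle 2 [(13,16) (23,14) (24,21) (14,21) (13,17)]:
  edge (13,16)–(23,14): clear
  edge (23,14)–(24,21): clear
  edge (24,21)–(14,21): clear
  edge (14,21)–(13,17): clear
  edge (13,17)–(13,16): clear
  midpoint (11,31/2) outside
  → clear
Obstacle 3 [(2,10) (3,0) (9,6) (9,10) (5,11)]:
  edge (2,10)–(3,0): clear
  edge (3,0)–(9,6): clear
  edge (9,6)–(9,10): clear
  edge (9,10)–(5,11): clear
  edge (5,11)–(2,10): clear
  midpoint (11,31/2) outside
  → clear
Obstacle 4 [(0,19) (11,13) (10,24)]:
  edge (0,19)–(11,13): crosses AB
  edge (11,13)–(10,24): crosses AB
  edge (10,24)–(0,19): clear
  → BLOCKED

BLOCKED by obstacle 4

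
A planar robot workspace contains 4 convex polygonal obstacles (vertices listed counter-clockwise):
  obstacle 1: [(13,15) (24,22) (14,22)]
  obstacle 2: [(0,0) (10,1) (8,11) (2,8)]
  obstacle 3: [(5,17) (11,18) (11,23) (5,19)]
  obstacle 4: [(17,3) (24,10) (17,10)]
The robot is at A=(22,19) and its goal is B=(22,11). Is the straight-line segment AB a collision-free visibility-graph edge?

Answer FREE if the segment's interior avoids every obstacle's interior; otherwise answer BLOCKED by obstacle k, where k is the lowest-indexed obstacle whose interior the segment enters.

Obstacle 1 [(13,15) (24,22) (14,22)]:
  edge (13,15)–(24,22): clear
  edge (24,22)–(14,22): clear
  edge (14,22)–(13,15): clear
  midpoint (22,15) outside
  → clear
Obstacle 2 [(0,0) (10,1) (8,11) (2,8)]:
  edge (0,0)–(10,1): clear
  edge (10,1)–(8,11): clear
  edge (8,11)–(2,8): clear
  edge (2,8)–(0,0): clear
  midpoint (22,15) outside
  → clear
Obstacle 3 [(5,17) (11,18) (11,23) (5,19)]:
  edge (5,17)–(11,18): clear
  edge (11,18)–(11,23): clear
  edge (11,23)–(5,19): clear
  edge (5,19)–(5,17): clear
  midpoint (22,15) outside
  → clear
Obstacle 4 [(17,3) (24,10) (17,10)]:
  edge (17,3)–(24,10): clear
  edge (24,10)–(17,10): clear
  edge (17,10)–(17,3): clear
  midpoint (22,15) outside
  → clear

FREE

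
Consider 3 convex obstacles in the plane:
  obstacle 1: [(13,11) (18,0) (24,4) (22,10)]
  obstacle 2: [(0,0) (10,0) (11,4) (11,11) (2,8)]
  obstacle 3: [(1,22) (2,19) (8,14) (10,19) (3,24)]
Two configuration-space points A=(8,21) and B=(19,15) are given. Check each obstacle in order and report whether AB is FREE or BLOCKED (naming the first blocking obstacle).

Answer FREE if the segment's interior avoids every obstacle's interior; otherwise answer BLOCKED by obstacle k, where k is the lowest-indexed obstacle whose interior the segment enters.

FREE

Obstacle 1 [(13,11) (18,0) (24,4) (22,10)]:
  edge (13,11)–(18,0): clear
  edge (18,0)–(24,4): clear
  edge (24,4)–(22,10): clear
  edge (22,10)–(13,11): clear
  midpoint (27/2,18) outside
  → clear
Obstacle 2 [(0,0) (10,0) (11,4) (11,11) (2,8)]:
  edge (0,0)–(10,0): clear
  edge (10,0)–(11,4): clear
  edge (11,4)–(11,11): clear
  edge (11,11)–(2,8): clear
  edge (2,8)–(0,0): clear
  midpoint (27/2,18) outside
  → clear
Obstacle 3 [(1,22) (2,19) (8,14) (10,19) (3,24)]:
  edge (1,22)–(2,19): clear
  edge (2,19)–(8,14): clear
  edge (8,14)–(10,19): clear
  edge (10,19)–(3,24): clear
  edge (3,24)–(1,22): clear
  midpoint (27/2,18) outside
  → clear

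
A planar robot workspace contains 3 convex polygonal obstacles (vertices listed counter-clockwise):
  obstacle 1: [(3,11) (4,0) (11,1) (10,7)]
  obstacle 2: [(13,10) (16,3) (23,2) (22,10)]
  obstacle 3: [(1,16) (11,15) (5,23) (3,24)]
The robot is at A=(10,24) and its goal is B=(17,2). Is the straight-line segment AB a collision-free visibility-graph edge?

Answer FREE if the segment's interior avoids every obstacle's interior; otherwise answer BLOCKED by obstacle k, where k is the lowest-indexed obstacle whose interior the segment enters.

Obstacle 1 [(3,11) (4,0) (11,1) (10,7)]:
  edge (3,11)–(4,0): clear
  edge (4,0)–(11,1): clear
  edge (11,1)–(10,7): clear
  edge (10,7)–(3,11): clear
  midpoint (27/2,13) outside
  → clear
Obstacle 2 [(13,10) (16,3) (23,2) (22,10)]:
  edge (13,10)–(16,3): clear
  edge (16,3)–(23,2): crosses AB
  edge (23,2)–(22,10): clear
  edge (22,10)–(13,10): crosses AB
  → BLOCKED
Obstacle 3 [(1,16) (11,15) (5,23) (3,24)]:
  edge (1,16)–(11,15): clear
  edge (11,15)–(5,23): clear
  edge (5,23)–(3,24): clear
  edge (3,24)–(1,16): clear
  midpoint (27/2,13) outside
  → clear

BLOCKED by obstacle 2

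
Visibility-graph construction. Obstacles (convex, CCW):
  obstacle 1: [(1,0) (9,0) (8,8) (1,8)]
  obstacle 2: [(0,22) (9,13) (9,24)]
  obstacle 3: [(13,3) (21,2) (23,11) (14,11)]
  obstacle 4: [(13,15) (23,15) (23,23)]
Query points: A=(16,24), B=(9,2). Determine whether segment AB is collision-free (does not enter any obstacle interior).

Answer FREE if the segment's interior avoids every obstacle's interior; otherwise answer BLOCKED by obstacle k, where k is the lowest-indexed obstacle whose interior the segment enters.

BLOCKED by obstacle 4

Obstacle 1 [(1,0) (9,0) (8,8) (1,8)]:
  edge (1,0)–(9,0): clear
  edge (9,0)–(8,8): clear
  edge (8,8)–(1,8): clear
  edge (1,8)–(1,0): clear
  midpoint (25/2,13) outside
  → clear
Obstacle 2 [(0,22) (9,13) (9,24)]:
  edge (0,22)–(9,13): clear
  edge (9,13)–(9,24): clear
  edge (9,24)–(0,22): clear
  midpoint (25/2,13) outside
  → clear
Obstacle 3 [(13,3) (21,2) (23,11) (14,11)]:
  edge (13,3)–(21,2): clear
  edge (21,2)–(23,11): clear
  edge (23,11)–(14,11): clear
  edge (14,11)–(13,3): clear
  midpoint (25/2,13) outside
  → clear
Obstacle 4 [(13,15) (23,15) (23,23)]:
  edge (13,15)–(23,15): crosses AB
  edge (23,15)–(23,23): clear
  edge (23,23)–(13,15): crosses AB
  → BLOCKED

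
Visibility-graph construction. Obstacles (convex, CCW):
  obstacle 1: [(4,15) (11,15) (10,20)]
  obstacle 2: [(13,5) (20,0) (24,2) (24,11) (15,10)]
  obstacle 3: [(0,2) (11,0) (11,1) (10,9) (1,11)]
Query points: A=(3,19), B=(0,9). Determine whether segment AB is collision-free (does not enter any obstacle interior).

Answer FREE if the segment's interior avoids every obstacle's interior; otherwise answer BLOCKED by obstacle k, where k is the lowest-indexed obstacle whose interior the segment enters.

FREE

Obstacle 1 [(4,15) (11,15) (10,20)]:
  edge (4,15)–(11,15): clear
  edge (11,15)–(10,20): clear
  edge (10,20)–(4,15): clear
  midpoint (3/2,14) outside
  → clear
Obstacle 2 [(13,5) (20,0) (24,2) (24,11) (15,10)]:
  edge (13,5)–(20,0): clear
  edge (20,0)–(24,2): clear
  edge (24,2)–(24,11): clear
  edge (24,11)–(15,10): clear
  edge (15,10)–(13,5): clear
  midpoint (3/2,14) outside
  → clear
Obstacle 3 [(0,2) (11,0) (11,1) (10,9) (1,11)]:
  edge (0,2)–(11,0): clear
  edge (11,0)–(11,1): clear
  edge (11,1)–(10,9): clear
  edge (10,9)–(1,11): clear
  edge (1,11)–(0,2): clear
  midpoint (3/2,14) outside
  → clear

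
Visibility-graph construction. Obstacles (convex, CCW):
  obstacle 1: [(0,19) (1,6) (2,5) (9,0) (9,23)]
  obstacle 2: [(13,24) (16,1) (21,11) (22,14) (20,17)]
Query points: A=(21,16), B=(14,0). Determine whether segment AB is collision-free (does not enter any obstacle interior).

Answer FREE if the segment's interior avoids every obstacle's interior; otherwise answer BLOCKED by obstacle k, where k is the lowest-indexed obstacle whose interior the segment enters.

BLOCKED by obstacle 2

Obstacle 1 [(0,19) (1,6) (2,5) (9,0) (9,23)]:
  edge (0,19)–(1,6): clear
  edge (1,6)–(2,5): clear
  edge (2,5)–(9,0): clear
  edge (9,0)–(9,23): clear
  edge (9,23)–(0,19): clear
  midpoint (35/2,8) outside
  → clear
Obstacle 2 [(13,24) (16,1) (21,11) (22,14) (20,17)]:
  edge (13,24)–(16,1): crosses AB
  edge (16,1)–(21,11): clear
  edge (21,11)–(22,14): clear
  edge (22,14)–(20,17): crosses AB
  edge (20,17)–(13,24): clear
  → BLOCKED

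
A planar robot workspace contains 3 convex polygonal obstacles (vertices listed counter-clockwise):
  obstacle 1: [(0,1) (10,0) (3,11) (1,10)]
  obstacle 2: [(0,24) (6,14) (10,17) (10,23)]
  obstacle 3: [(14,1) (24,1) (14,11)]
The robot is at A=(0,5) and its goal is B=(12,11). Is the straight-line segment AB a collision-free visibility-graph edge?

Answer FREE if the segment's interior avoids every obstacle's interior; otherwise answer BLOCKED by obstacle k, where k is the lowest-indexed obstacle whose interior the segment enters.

BLOCKED by obstacle 1

Obstacle 1 [(0,1) (10,0) (3,11) (1,10)]:
  edge (0,1)–(10,0): clear
  edge (10,0)–(3,11): crosses AB
  edge (3,11)–(1,10): clear
  edge (1,10)–(0,1): crosses AB
  → BLOCKED
Obstacle 2 [(0,24) (6,14) (10,17) (10,23)]:
  edge (0,24)–(6,14): clear
  edge (6,14)–(10,17): clear
  edge (10,17)–(10,23): clear
  edge (10,23)–(0,24): clear
  midpoint (6,8) outside
  → clear
Obstacle 3 [(14,1) (24,1) (14,11)]:
  edge (14,1)–(24,1): clear
  edge (24,1)–(14,11): clear
  edge (14,11)–(14,1): clear
  midpoint (6,8) outside
  → clear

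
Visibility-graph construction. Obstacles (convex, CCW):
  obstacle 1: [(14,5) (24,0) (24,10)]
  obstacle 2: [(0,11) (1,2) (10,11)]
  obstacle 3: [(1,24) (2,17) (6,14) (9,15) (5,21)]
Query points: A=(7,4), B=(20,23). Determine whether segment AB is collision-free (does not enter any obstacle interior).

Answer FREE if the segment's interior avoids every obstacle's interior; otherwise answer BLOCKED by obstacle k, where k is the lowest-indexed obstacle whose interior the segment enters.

FREE

Obstacle 1 [(14,5) (24,0) (24,10)]:
  edge (14,5)–(24,0): clear
  edge (24,0)–(24,10): clear
  edge (24,10)–(14,5): clear
  midpoint (27/2,27/2) outside
  → clear
Obstacle 2 [(0,11) (1,2) (10,11)]:
  edge (0,11)–(1,2): clear
  edge (1,2)–(10,11): clear
  edge (10,11)–(0,11): clear
  midpoint (27/2,27/2) outside
  → clear
Obstacle 3 [(1,24) (2,17) (6,14) (9,15) (5,21)]:
  edge (1,24)–(2,17): clear
  edge (2,17)–(6,14): clear
  edge (6,14)–(9,15): clear
  edge (9,15)–(5,21): clear
  edge (5,21)–(1,24): clear
  midpoint (27/2,27/2) outside
  → clear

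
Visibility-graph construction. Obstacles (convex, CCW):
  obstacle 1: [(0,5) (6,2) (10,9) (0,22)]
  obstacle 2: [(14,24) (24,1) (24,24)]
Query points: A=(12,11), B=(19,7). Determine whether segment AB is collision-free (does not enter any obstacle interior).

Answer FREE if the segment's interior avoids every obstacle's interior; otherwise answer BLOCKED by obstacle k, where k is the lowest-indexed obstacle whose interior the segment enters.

FREE

Obstacle 1 [(0,5) (6,2) (10,9) (0,22)]:
  edge (0,5)–(6,2): clear
  edge (6,2)–(10,9): clear
  edge (10,9)–(0,22): clear
  edge (0,22)–(0,5): clear
  midpoint (31/2,9) outside
  → clear
Obstacle 2 [(14,24) (24,1) (24,24)]:
  edge (14,24)–(24,1): clear
  edge (24,1)–(24,24): clear
  edge (24,24)–(14,24): clear
  midpoint (31/2,9) outside
  → clear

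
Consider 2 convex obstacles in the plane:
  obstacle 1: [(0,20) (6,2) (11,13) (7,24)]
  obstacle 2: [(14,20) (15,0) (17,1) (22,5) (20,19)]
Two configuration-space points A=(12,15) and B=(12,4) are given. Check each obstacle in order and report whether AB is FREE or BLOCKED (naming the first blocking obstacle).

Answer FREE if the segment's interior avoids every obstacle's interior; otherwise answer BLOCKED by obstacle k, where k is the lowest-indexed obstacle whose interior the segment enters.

FREE

Obstacle 1 [(0,20) (6,2) (11,13) (7,24)]:
  edge (0,20)–(6,2): clear
  edge (6,2)–(11,13): clear
  edge (11,13)–(7,24): clear
  edge (7,24)–(0,20): clear
  midpoint (12,19/2) outside
  → clear
Obstacle 2 [(14,20) (15,0) (17,1) (22,5) (20,19)]:
  edge (14,20)–(15,0): clear
  edge (15,0)–(17,1): clear
  edge (17,1)–(22,5): clear
  edge (22,5)–(20,19): clear
  edge (20,19)–(14,20): clear
  midpoint (12,19/2) outside
  → clear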